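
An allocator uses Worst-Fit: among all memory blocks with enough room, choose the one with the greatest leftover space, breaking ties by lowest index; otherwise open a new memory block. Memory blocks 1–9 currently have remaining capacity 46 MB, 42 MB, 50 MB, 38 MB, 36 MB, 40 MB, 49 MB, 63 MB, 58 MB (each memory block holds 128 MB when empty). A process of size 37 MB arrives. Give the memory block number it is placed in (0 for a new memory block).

Memory blocks with room: memory block 1 (46 MB), memory block 2 (42 MB), memory block 3 (50 MB), memory block 4 (38 MB), memory block 6 (40 MB), memory block 7 (49 MB), memory block 8 (63 MB), memory block 9 (58 MB).
Most room is memory block 8 with 63 MB free.

8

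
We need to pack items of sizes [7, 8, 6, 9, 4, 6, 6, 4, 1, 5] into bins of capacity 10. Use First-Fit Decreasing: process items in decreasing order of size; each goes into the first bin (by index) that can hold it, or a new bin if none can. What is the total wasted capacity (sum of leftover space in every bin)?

Sorted descending: 9, 8, 7, 6, 6, 6, 5, 4, 4, 1.
Put 9 in bin 1; 1 remain.
Put 8 in bin 2; 2 remain.
Put 7 in bin 3; 3 remain.
Put 6 in bin 4; 4 remain.
Put 6 in bin 5; 4 remain.
Put 6 in bin 6; 4 remain.
Put 5 in bin 7; 5 remain.
Put 4 in bin 4; 0 remain.
Put 4 in bin 5; 0 remain.
Put 1 in bin 1; 0 remain.
7 bins × 10 = 70; used 56; unused 14.

14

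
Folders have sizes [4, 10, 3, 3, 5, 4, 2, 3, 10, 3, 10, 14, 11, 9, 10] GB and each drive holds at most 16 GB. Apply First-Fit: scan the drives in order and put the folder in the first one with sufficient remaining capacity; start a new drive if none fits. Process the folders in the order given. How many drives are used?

8

Put 4 GB in drive 1; 12 GB remain.
Put 10 GB in drive 1; 2 GB remain.
Put 3 GB in drive 2; 13 GB remain.
Put 3 GB in drive 2; 10 GB remain.
Put 5 GB in drive 2; 5 GB remain.
Put 4 GB in drive 2; 1 GB remain.
Put 2 GB in drive 1; 0 GB remain.
Put 3 GB in drive 3; 13 GB remain.
Put 10 GB in drive 3; 3 GB remain.
Put 3 GB in drive 3; 0 GB remain.
Put 10 GB in drive 4; 6 GB remain.
Put 14 GB in drive 5; 2 GB remain.
Put 11 GB in drive 6; 5 GB remain.
Put 9 GB in drive 7; 7 GB remain.
Put 10 GB in drive 8; 6 GB remain.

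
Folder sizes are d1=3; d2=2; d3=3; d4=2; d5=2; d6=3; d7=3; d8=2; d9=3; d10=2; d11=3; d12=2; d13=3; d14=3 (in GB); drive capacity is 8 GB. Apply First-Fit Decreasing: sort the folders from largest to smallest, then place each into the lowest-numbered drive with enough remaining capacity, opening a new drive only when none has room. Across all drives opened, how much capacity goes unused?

4

Sorted descending: 3, 3, 3, 3, 3, 3, 3, 3, 2, 2, 2, 2, 2, 2.
3 GB → drive 1 (remaining 5 GB)
3 GB → drive 1 (remaining 2 GB)
3 GB → drive 2 (remaining 5 GB)
3 GB → drive 2 (remaining 2 GB)
3 GB → drive 3 (remaining 5 GB)
3 GB → drive 3 (remaining 2 GB)
3 GB → drive 4 (remaining 5 GB)
3 GB → drive 4 (remaining 2 GB)
2 GB → drive 1 (remaining 0 GB)
2 GB → drive 2 (remaining 0 GB)
2 GB → drive 3 (remaining 0 GB)
2 GB → drive 4 (remaining 0 GB)
2 GB → drive 5 (remaining 6 GB)
2 GB → drive 5 (remaining 4 GB)
5 drives × 8 GB = 40 GB; used 36 GB; unused 4 GB.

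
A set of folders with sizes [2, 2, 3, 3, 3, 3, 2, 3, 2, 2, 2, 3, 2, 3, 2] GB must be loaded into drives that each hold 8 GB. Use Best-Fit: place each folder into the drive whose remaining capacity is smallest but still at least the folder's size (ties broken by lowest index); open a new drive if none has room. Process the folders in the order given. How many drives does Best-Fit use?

drive 1: place 2 GB, 6 GB left
drive 1: place 2 GB, 4 GB left
drive 1: place 3 GB, 1 GB left
drive 2: place 3 GB, 5 GB left
drive 2: place 3 GB, 2 GB left
drive 3: place 3 GB, 5 GB left
drive 2: place 2 GB, 0 GB left
drive 3: place 3 GB, 2 GB left
drive 3: place 2 GB, 0 GB left
drive 4: place 2 GB, 6 GB left
drive 4: place 2 GB, 4 GB left
drive 4: place 3 GB, 1 GB left
drive 5: place 2 GB, 6 GB left
drive 5: place 3 GB, 3 GB left
drive 5: place 2 GB, 1 GB left
Final drives: [2,2,3] [3,3,2] [3,3,2] [2,2,3] [2,3,2].

5 drives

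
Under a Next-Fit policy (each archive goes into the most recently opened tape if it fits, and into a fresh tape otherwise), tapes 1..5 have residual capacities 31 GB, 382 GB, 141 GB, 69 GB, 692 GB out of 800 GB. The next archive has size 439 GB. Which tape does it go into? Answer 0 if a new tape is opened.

Next-Fit only looks at tape 5, which has 692 GB free.
439 GB fits there.

5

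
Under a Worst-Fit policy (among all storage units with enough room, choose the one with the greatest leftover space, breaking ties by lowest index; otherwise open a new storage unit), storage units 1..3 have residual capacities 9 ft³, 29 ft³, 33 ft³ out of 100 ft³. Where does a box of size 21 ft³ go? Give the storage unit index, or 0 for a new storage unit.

Storage units with room: storage unit 2 (29 ft³), storage unit 3 (33 ft³).
Most room is storage unit 3 with 33 ft³ free.

3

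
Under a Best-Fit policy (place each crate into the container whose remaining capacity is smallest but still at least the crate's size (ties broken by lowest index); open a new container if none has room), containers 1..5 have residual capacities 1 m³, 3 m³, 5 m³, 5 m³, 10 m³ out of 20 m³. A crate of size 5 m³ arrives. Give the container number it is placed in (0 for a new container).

3

Containers with room: container 3 (5 m³), container 4 (5 m³), container 5 (10 m³).
Tightest fit is container 3 with 5 m³ free.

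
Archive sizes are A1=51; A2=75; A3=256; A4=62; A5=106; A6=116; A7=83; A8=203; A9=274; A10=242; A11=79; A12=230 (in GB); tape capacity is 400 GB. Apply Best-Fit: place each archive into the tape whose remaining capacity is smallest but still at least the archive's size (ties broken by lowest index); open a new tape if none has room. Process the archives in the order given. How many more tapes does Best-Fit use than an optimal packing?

Best-Fit: [51,75,256] [62,106,116,83] [203] [274,79] [242] [230] → 6 tapes.
Total size 1777 GB; any packing needs at least ⌈1777/400⌉ = 5 tapes.
An optimal packing achieves that bound: [274,116] [256,106] [242,83,75] [230,79,62] [203,51] → 5 tapes.
Excess: 6 − 5 = 1.

1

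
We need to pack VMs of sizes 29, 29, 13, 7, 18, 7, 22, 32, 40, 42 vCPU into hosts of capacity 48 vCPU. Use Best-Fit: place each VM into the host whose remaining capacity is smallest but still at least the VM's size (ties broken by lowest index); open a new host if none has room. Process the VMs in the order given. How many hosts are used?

host 1: place 29 vCPU, 19 vCPU left
host 2: place 29 vCPU, 19 vCPU left
host 1: place 13 vCPU, 6 vCPU left
host 2: place 7 vCPU, 12 vCPU left
host 3: place 18 vCPU, 30 vCPU left
host 2: place 7 vCPU, 5 vCPU left
host 3: place 22 vCPU, 8 vCPU left
host 4: place 32 vCPU, 16 vCPU left
host 5: place 40 vCPU, 8 vCPU left
host 6: place 42 vCPU, 6 vCPU left

6 hosts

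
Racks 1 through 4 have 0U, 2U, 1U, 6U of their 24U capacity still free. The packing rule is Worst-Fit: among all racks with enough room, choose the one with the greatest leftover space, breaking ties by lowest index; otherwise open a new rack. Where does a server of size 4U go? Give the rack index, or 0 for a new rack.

Racks with room: rack 4 (6U).
Most room is rack 4 with 6U free.

4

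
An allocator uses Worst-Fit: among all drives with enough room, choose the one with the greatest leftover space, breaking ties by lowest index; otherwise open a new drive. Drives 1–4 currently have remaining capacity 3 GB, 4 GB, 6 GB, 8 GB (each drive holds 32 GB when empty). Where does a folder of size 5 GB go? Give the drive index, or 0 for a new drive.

Drives with room: drive 3 (6 GB), drive 4 (8 GB).
Most room is drive 4 with 8 GB free.

4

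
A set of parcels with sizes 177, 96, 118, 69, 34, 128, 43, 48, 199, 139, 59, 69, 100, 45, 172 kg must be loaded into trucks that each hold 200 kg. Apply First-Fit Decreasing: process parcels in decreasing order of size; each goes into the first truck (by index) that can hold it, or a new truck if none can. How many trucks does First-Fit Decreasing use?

Sorted descending: 199, 177, 172, 139, 128, 118, 100, 96, 69, 69, 59, 48, 45, 43, 34.
truck 1: place 199 kg, 1 kg left
truck 2: place 177 kg, 23 kg left
truck 3: place 172 kg, 28 kg left
truck 4: place 139 kg, 61 kg left
truck 5: place 128 kg, 72 kg left
truck 6: place 118 kg, 82 kg left
truck 7: place 100 kg, 100 kg left
truck 7: place 96 kg, 4 kg left
truck 5: place 69 kg, 3 kg left
truck 6: place 69 kg, 13 kg left
truck 4: place 59 kg, 2 kg left
truck 8: place 48 kg, 152 kg left
truck 8: place 45 kg, 107 kg left
truck 8: place 43 kg, 64 kg left
truck 8: place 34 kg, 30 kg left

8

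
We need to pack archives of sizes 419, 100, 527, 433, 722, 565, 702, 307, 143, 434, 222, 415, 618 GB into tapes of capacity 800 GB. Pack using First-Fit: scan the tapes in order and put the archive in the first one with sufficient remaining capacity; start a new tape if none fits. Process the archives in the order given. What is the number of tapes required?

419 GB → tape 1 (remaining 381 GB)
100 GB → tape 1 (remaining 281 GB)
527 GB → tape 2 (remaining 273 GB)
433 GB → tape 3 (remaining 367 GB)
722 GB → tape 4 (remaining 78 GB)
565 GB → tape 5 (remaining 235 GB)
702 GB → tape 6 (remaining 98 GB)
307 GB → tape 3 (remaining 60 GB)
143 GB → tape 1 (remaining 138 GB)
434 GB → tape 7 (remaining 366 GB)
222 GB → tape 2 (remaining 51 GB)
415 GB → tape 8 (remaining 385 GB)
618 GB → tape 9 (remaining 182 GB)
Final tapes: [419,100,143] [527,222] [433,307] [722] [565] [702] [434] [415] [618].

9 tapes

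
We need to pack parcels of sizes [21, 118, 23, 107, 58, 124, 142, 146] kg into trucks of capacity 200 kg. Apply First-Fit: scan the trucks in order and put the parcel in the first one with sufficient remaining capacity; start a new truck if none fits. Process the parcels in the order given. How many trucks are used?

5

truck 1: place 21 kg, 179 kg left
truck 1: place 118 kg, 61 kg left
truck 1: place 23 kg, 38 kg left
truck 2: place 107 kg, 93 kg left
truck 2: place 58 kg, 35 kg left
truck 3: place 124 kg, 76 kg left
truck 4: place 142 kg, 58 kg left
truck 5: place 146 kg, 54 kg left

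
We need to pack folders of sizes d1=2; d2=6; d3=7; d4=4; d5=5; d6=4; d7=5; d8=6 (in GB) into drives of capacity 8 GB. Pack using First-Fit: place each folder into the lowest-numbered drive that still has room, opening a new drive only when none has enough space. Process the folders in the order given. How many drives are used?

6 drives

drive 1: place d1 (2 GB), 6 GB left
drive 1: place d2 (6 GB), 0 GB left
drive 2: place d3 (7 GB), 1 GB left
drive 3: place d4 (4 GB), 4 GB left
drive 4: place d5 (5 GB), 3 GB left
drive 3: place d6 (4 GB), 0 GB left
drive 5: place d7 (5 GB), 3 GB left
drive 6: place d8 (6 GB), 2 GB left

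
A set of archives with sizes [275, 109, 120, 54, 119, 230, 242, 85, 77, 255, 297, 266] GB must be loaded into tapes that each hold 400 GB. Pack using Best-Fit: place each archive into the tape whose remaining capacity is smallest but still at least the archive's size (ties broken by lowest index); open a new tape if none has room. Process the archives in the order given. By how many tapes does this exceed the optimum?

Best-Fit: [275,109] [120,54,119,85] [230] [242,77] [255] [297] [266] → 7 tapes.
Total size 2129 GB; any packing needs at least ⌈2129/400⌉ = 6 tapes.
An optimal packing achieves that bound: [297,85] [275,120] [266,119] [255,109] [242,77,54] [230] → 6 tapes.
Excess: 7 − 6 = 1.

1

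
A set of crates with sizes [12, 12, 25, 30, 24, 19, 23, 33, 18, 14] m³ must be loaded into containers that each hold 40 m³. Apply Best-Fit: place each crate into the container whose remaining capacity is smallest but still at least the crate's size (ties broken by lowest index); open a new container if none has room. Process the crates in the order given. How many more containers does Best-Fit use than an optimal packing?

1

Best-Fit: [12,12] [25,14] [30] [24] [19,18] [23] [33] → 7 containers.
Total size 210 m³; any packing needs at least ⌈210/40⌉ = 6 containers.
An optimal packing achieves that bound: [33] [30] [25,14] [24,12] [23,12] [19,18] → 6 containers.
Excess: 7 − 6 = 1.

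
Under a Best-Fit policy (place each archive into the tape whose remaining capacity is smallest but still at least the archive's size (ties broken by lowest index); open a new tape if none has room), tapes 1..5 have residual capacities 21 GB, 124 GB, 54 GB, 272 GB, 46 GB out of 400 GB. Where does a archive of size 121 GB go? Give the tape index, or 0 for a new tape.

2

Tapes with room: tape 2 (124 GB), tape 4 (272 GB).
Tightest fit is tape 2 with 124 GB free.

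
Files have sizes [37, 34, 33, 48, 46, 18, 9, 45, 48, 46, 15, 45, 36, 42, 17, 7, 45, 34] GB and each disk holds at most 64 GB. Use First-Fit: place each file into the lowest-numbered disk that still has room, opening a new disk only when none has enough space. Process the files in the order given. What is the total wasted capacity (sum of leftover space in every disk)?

disk 1: place 37 GB, 27 GB left
disk 2: place 34 GB, 30 GB left
disk 3: place 33 GB, 31 GB left
disk 4: place 48 GB, 16 GB left
disk 5: place 46 GB, 18 GB left
disk 1: place 18 GB, 9 GB left
disk 1: place 9 GB, 0 GB left
disk 6: place 45 GB, 19 GB left
disk 7: place 48 GB, 16 GB left
disk 8: place 46 GB, 18 GB left
disk 2: place 15 GB, 15 GB left
disk 9: place 45 GB, 19 GB left
disk 10: place 36 GB, 28 GB left
disk 11: place 42 GB, 22 GB left
disk 3: place 17 GB, 14 GB left
disk 2: place 7 GB, 8 GB left
disk 12: place 45 GB, 19 GB left
disk 13: place 34 GB, 30 GB left
13 disks × 64 GB = 832 GB; used 605 GB; unused 227 GB.

227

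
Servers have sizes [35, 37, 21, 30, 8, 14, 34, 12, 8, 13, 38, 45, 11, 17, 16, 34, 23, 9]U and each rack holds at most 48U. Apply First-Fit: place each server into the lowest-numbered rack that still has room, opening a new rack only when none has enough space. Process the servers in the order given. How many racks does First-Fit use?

Put 35U in rack 1; 13U remain.
Put 37U in rack 2; 11U remain.
Put 21U in rack 3; 27U remain.
Put 30U in rack 4; 18U remain.
Put 8U in rack 1; 5U remain.
Put 14U in rack 3; 13U remain.
Put 34U in rack 5; 14U remain.
Put 12U in rack 3; 1U remain.
Put 8U in rack 2; 3U remain.
Put 13U in rack 4; 5U remain.
Put 38U in rack 6; 10U remain.
Put 45U in rack 7; 3U remain.
Put 11U in rack 5; 3U remain.
Put 17U in rack 8; 31U remain.
Put 16U in rack 8; 15U remain.
Put 34U in rack 9; 14U remain.
Put 23U in rack 10; 25U remain.
Put 9U in rack 6; 1U remain.

10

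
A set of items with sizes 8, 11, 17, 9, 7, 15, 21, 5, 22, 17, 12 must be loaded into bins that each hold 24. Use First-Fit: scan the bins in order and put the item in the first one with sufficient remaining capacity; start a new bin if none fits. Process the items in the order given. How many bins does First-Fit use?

Put 8 in bin 1; 16 remain.
Put 11 in bin 1; 5 remain.
Put 17 in bin 2; 7 remain.
Put 9 in bin 3; 15 remain.
Put 7 in bin 2; 0 remain.
Put 15 in bin 3; 0 remain.
Put 21 in bin 4; 3 remain.
Put 5 in bin 1; 0 remain.
Put 22 in bin 5; 2 remain.
Put 17 in bin 6; 7 remain.
Put 12 in bin 7; 12 remain.

7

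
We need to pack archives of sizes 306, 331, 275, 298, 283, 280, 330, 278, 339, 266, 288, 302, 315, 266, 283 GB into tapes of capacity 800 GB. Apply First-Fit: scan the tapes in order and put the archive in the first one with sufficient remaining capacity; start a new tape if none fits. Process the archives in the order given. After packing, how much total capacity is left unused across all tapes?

Put 306 GB in tape 1; 494 GB remain.
Put 331 GB in tape 1; 163 GB remain.
Put 275 GB in tape 2; 525 GB remain.
Put 298 GB in tape 2; 227 GB remain.
Put 283 GB in tape 3; 517 GB remain.
Put 280 GB in tape 3; 237 GB remain.
Put 330 GB in tape 4; 470 GB remain.
Put 278 GB in tape 4; 192 GB remain.
Put 339 GB in tape 5; 461 GB remain.
Put 266 GB in tape 5; 195 GB remain.
Put 288 GB in tape 6; 512 GB remain.
Put 302 GB in tape 6; 210 GB remain.
Put 315 GB in tape 7; 485 GB remain.
Put 266 GB in tape 7; 219 GB remain.
Put 283 GB in tape 8; 517 GB remain.
8 tapes × 800 GB = 6400 GB; used 4440 GB; unused 1960 GB.

1960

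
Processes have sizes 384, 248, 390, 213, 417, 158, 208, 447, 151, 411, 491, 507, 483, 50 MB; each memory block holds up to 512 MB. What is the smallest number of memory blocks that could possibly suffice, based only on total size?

9

Total size = 384 + 248 + 390 + 213 + 417 + 158 + 208 + 447 + 151 + 411 + 491 + 507 + 483 + 50 = 4558 MB.
⌈4558 / 512⌉ = 9.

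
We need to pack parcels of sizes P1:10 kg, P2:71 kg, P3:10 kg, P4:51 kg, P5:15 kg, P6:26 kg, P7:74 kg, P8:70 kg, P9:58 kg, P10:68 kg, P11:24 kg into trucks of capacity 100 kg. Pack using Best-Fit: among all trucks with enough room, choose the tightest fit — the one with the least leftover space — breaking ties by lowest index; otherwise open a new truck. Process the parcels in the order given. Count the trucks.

Put P1 (10 kg) in truck 1; 90 kg remain.
Put P2 (71 kg) in truck 1; 19 kg remain.
Put P3 (10 kg) in truck 1; 9 kg remain.
Put P4 (51 kg) in truck 2; 49 kg remain.
Put P5 (15 kg) in truck 2; 34 kg remain.
Put P6 (26 kg) in truck 2; 8 kg remain.
Put P7 (74 kg) in truck 3; 26 kg remain.
Put P8 (70 kg) in truck 4; 30 kg remain.
Put P9 (58 kg) in truck 5; 42 kg remain.
Put P10 (68 kg) in truck 6; 32 kg remain.
Put P11 (24 kg) in truck 3; 2 kg remain.

6 trucks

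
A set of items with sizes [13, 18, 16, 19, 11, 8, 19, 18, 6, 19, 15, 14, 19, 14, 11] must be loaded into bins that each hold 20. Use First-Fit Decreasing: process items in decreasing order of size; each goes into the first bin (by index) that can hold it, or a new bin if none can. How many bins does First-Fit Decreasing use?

13 bins

Sorted descending: 19, 19, 19, 19, 18, 18, 16, 15, 14, 14, 13, 11, 11, 8, 6.
19 → bin 1 (remaining 1)
19 → bin 2 (remaining 1)
19 → bin 3 (remaining 1)
19 → bin 4 (remaining 1)
18 → bin 5 (remaining 2)
18 → bin 6 (remaining 2)
16 → bin 7 (remaining 4)
15 → bin 8 (remaining 5)
14 → bin 9 (remaining 6)
14 → bin 10 (remaining 6)
13 → bin 11 (remaining 7)
11 → bin 12 (remaining 9)
11 → bin 13 (remaining 9)
8 → bin 12 (remaining 1)
6 → bin 9 (remaining 0)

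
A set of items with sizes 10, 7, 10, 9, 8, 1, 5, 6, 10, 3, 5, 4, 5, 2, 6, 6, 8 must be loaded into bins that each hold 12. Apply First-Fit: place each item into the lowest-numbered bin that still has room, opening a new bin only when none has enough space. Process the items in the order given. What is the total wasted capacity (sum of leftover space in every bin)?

bin 1: place 10, 2 left
bin 2: place 7, 5 left
bin 3: place 10, 2 left
bin 4: place 9, 3 left
bin 5: place 8, 4 left
bin 1: place 1, 1 left
bin 2: place 5, 0 left
bin 6: place 6, 6 left
bin 7: place 10, 2 left
bin 4: place 3, 0 left
bin 6: place 5, 1 left
bin 5: place 4, 0 left
bin 8: place 5, 7 left
bin 3: place 2, 0 left
bin 8: place 6, 1 left
bin 9: place 6, 6 left
bin 10: place 8, 4 left
10 bins × 12 = 120; used 105; unused 15.

15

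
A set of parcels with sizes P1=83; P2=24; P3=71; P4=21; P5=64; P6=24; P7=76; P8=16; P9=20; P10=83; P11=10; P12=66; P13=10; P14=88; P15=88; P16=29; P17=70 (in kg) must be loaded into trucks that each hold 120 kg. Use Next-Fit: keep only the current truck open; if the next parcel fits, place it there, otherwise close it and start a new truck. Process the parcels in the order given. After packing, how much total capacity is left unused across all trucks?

237

truck 1: place P1 (83 kg), 37 kg left
truck 1: place P2 (24 kg), 13 kg left
truck 2: place P3 (71 kg), 49 kg left
truck 2: place P4 (21 kg), 28 kg left
truck 3: place P5 (64 kg), 56 kg left
truck 3: place P6 (24 kg), 32 kg left
truck 4: place P7 (76 kg), 44 kg left
truck 4: place P8 (16 kg), 28 kg left
truck 4: place P9 (20 kg), 8 kg left
truck 5: place P10 (83 kg), 37 kg left
truck 5: place P11 (10 kg), 27 kg left
truck 6: place P12 (66 kg), 54 kg left
truck 6: place P13 (10 kg), 44 kg left
truck 7: place P14 (88 kg), 32 kg left
truck 8: place P15 (88 kg), 32 kg left
truck 8: place P16 (29 kg), 3 kg left
truck 9: place P17 (70 kg), 50 kg left
9 trucks × 120 kg = 1080 kg; used 843 kg; unused 237 kg.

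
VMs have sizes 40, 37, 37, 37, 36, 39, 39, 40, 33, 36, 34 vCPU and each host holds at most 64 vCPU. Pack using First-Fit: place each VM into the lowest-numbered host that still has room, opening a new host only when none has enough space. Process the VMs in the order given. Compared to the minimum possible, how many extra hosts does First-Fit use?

0

First-Fit: [40] [37] [37] [37] [36] [39] [39] [40] [33] [36] [34] → 11 hosts.
11 VMs exceed 32 vCPU (half the capacity), and no two of those can share a host, so at least 11 hosts are needed.
So 11 is already optimal.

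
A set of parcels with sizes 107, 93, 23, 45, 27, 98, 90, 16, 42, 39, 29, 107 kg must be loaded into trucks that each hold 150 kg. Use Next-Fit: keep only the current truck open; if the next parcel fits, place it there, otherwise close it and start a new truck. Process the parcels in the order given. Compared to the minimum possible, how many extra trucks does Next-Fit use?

2

Next-Fit: [107] [93,23] [45,27] [98] [90,16,42] [39,29] [107] → 7 trucks.
Total size 716 kg; any packing needs at least ⌈716/150⌉ = 5 trucks.
An optimal packing achieves that bound: [107,42] [107,39] [98,45] [93,29,27] [90,23,16] → 5 trucks.
Excess: 7 − 5 = 2.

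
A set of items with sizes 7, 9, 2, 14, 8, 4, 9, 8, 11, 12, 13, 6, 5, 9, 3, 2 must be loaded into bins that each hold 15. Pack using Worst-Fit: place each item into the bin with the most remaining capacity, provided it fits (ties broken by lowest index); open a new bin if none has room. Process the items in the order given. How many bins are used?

bin 1: place 7, 8 left
bin 2: place 9, 6 left
bin 1: place 2, 6 left
bin 3: place 14, 1 left
bin 4: place 8, 7 left
bin 4: place 4, 3 left
bin 5: place 9, 6 left
bin 6: place 8, 7 left
bin 7: place 11, 4 left
bin 8: place 12, 3 left
bin 9: place 13, 2 left
bin 6: place 6, 1 left
bin 1: place 5, 1 left
bin 10: place 9, 6 left
bin 2: place 3, 3 left
bin 5: place 2, 4 left

10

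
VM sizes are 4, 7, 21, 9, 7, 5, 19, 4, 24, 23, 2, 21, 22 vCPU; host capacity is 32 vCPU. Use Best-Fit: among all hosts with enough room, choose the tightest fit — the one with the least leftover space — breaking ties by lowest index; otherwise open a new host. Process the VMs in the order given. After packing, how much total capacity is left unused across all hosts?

56

Put 4 vCPU in host 1; 28 vCPU remain.
Put 7 vCPU in host 1; 21 vCPU remain.
Put 21 vCPU in host 1; 0 vCPU remain.
Put 9 vCPU in host 2; 23 vCPU remain.
Put 7 vCPU in host 2; 16 vCPU remain.
Put 5 vCPU in host 2; 11 vCPU remain.
Put 19 vCPU in host 3; 13 vCPU remain.
Put 4 vCPU in host 2; 7 vCPU remain.
Put 24 vCPU in host 4; 8 vCPU remain.
Put 23 vCPU in host 5; 9 vCPU remain.
Put 2 vCPU in host 2; 5 vCPU remain.
Put 21 vCPU in host 6; 11 vCPU remain.
Put 22 vCPU in host 7; 10 vCPU remain.
7 hosts × 32 vCPU = 224 vCPU; used 168 vCPU; unused 56 vCPU.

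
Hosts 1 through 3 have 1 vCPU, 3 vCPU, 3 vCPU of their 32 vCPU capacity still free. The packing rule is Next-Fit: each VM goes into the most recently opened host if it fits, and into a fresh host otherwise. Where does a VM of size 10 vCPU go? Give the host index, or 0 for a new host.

0

Next-Fit only looks at host 3, which has 3 vCPU free.
10 vCPU does not fit, so a new host is opened.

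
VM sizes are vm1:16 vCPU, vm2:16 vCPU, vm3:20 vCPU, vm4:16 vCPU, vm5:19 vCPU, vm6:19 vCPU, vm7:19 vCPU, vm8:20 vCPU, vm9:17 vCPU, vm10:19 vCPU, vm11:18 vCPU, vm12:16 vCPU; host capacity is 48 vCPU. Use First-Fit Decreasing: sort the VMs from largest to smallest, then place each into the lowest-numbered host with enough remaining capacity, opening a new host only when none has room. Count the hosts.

Sorted descending: 20, 20, 19, 19, 19, 19, 18, 17, 16, 16, 16, 16.
host 1: place 20 vCPU, 28 vCPU left
host 1: place 20 vCPU, 8 vCPU left
host 2: place 19 vCPU, 29 vCPU left
host 2: place 19 vCPU, 10 vCPU left
host 3: place 19 vCPU, 29 vCPU left
host 3: place 19 vCPU, 10 vCPU left
host 4: place 18 vCPU, 30 vCPU left
host 4: place 17 vCPU, 13 vCPU left
host 5: place 16 vCPU, 32 vCPU left
host 5: place 16 vCPU, 16 vCPU left
host 5: place 16 vCPU, 0 vCPU left
host 6: place 16 vCPU, 32 vCPU left
Final hosts: [20,20] [19,19] [19,19] [18,17] [16,16,16] [16].

6 hosts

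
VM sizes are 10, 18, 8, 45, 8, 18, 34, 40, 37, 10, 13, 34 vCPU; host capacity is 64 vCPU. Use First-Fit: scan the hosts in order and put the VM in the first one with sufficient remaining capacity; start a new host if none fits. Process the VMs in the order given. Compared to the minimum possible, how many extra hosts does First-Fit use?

First-Fit: [10,18,8,8,18] [45,10] [34,13] [40] [37] [34] → 6 hosts.
Total size 275 vCPU; any packing needs at least ⌈275/64⌉ = 5 hosts.
An optimal packing achieves that bound: [45,18] [40,18] [37,13,10] [34,10,8,8] [34] → 5 hosts.
Excess: 6 − 5 = 1.

1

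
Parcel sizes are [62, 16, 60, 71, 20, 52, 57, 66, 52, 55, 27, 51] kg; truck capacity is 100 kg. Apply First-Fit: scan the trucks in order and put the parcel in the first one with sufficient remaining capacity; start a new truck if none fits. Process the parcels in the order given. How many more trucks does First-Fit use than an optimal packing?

0

First-Fit: [62,16,20] [60,27] [71] [52] [57] [66] [52] [55] [51] → 9 trucks.
9 parcels exceed 50 kg (half the capacity), and no two of those can share a truck, so at least 9 trucks are needed.
So 9 is already optimal.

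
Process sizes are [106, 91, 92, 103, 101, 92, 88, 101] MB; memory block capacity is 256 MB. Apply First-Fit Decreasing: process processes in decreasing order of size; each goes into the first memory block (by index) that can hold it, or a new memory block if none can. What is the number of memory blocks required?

Sorted descending: 106, 103, 101, 101, 92, 92, 91, 88.
memory block 1: place 106 MB, 150 MB left
memory block 1: place 103 MB, 47 MB left
memory block 2: place 101 MB, 155 MB left
memory block 2: place 101 MB, 54 MB left
memory block 3: place 92 MB, 164 MB left
memory block 3: place 92 MB, 72 MB left
memory block 4: place 91 MB, 165 MB left
memory block 4: place 88 MB, 77 MB left
Final memory blocks: [106,103] [101,101] [92,92] [91,88].

4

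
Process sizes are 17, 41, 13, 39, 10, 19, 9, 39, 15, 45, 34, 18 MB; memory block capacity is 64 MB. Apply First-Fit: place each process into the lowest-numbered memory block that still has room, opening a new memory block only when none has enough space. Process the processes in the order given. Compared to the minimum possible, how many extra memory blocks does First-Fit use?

1

First-Fit: [17,41] [13,39,10] [19,9,15,18] [39] [45] [34] → 6 memory blocks.
Total size 299 MB; any packing needs at least ⌈299/64⌉ = 5 memory blocks.
An optimal packing achieves that bound: [45,19] [41,18] [39,17] [39,15,10] [34,13,9] → 5 memory blocks.
Excess: 6 − 5 = 1.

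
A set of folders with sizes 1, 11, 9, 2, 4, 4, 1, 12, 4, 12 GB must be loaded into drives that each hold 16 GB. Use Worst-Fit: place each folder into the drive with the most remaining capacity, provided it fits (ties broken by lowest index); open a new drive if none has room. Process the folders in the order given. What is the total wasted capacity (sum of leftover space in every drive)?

1 GB → drive 1 (remaining 15 GB)
11 GB → drive 1 (remaining 4 GB)
9 GB → drive 2 (remaining 7 GB)
2 GB → drive 2 (remaining 5 GB)
4 GB → drive 2 (remaining 1 GB)
4 GB → drive 1 (remaining 0 GB)
1 GB → drive 2 (remaining 0 GB)
12 GB → drive 3 (remaining 4 GB)
4 GB → drive 3 (remaining 0 GB)
12 GB → drive 4 (remaining 4 GB)
4 drives × 16 GB = 64 GB; used 60 GB; unused 4 GB.

4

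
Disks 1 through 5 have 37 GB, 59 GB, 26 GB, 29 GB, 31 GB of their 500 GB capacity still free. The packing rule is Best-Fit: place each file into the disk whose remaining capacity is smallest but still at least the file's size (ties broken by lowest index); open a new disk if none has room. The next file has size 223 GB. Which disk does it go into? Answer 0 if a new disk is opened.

0

No disk has ≥ 223 GB free, so a new disk is opened.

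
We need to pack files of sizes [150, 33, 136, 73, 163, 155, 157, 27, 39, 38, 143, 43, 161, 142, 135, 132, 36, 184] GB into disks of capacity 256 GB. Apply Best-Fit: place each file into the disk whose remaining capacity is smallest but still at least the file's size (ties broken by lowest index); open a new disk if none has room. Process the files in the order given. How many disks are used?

11 disks

Put 150 GB in disk 1; 106 GB remain.
Put 33 GB in disk 1; 73 GB remain.
Put 136 GB in disk 2; 120 GB remain.
Put 73 GB in disk 1; 0 GB remain.
Put 163 GB in disk 3; 93 GB remain.
Put 155 GB in disk 4; 101 GB remain.
Put 157 GB in disk 5; 99 GB remain.
Put 27 GB in disk 3; 66 GB remain.
Put 39 GB in disk 3; 27 GB remain.
Put 38 GB in disk 5; 61 GB remain.
Put 143 GB in disk 6; 113 GB remain.
Put 43 GB in disk 5; 18 GB remain.
Put 161 GB in disk 7; 95 GB remain.
Put 142 GB in disk 8; 114 GB remain.
Put 135 GB in disk 9; 121 GB remain.
Put 132 GB in disk 10; 124 GB remain.
Put 36 GB in disk 7; 59 GB remain.
Put 184 GB in disk 11; 72 GB remain.
Final disks: [150,33,73] [136] [163,27,39] [155] [157,38,43] [143] [161,36] [142] [135] [132] [184].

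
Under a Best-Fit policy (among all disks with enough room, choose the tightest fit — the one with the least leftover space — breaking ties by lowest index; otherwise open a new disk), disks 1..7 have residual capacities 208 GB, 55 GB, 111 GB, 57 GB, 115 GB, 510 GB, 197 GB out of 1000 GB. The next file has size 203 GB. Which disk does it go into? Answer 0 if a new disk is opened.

1

Disks with room: disk 1 (208 GB), disk 6 (510 GB).
Tightest fit is disk 1 with 208 GB free.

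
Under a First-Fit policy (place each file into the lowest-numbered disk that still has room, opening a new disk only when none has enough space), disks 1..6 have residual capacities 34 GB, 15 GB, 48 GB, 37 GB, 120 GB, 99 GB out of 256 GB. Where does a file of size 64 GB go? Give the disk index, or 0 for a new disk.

Disks with room: disk 5 (120 GB), disk 6 (99 GB).
The first with room is disk 5.

5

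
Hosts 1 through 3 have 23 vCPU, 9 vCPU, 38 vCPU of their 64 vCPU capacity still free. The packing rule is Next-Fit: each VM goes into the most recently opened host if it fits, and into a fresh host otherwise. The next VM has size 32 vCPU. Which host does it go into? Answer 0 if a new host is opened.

Next-Fit only looks at host 3, which has 38 vCPU free.
32 vCPU fits there.

3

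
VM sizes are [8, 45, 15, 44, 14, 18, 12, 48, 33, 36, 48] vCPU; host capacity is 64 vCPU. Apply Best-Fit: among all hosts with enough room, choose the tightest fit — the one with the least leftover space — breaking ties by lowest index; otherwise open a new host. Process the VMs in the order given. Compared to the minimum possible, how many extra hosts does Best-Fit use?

Best-Fit: [8,45] [15,44] [14,18,12] [48] [33] [36] [48] → 7 hosts.
Total size 321 vCPU; any packing needs at least ⌈321/64⌉ = 6 hosts.
An optimal packing achieves that bound: [48,15] [48,14] [45,18] [44,12,8] [36] [33] → 6 hosts.
Excess: 7 − 6 = 1.

1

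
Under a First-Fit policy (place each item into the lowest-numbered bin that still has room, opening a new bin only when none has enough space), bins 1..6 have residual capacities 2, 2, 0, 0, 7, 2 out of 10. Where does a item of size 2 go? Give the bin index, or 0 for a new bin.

Bins with room: bin 1 (2), bin 2 (2), bin 5 (7), bin 6 (2).
The first with room is bin 1.

1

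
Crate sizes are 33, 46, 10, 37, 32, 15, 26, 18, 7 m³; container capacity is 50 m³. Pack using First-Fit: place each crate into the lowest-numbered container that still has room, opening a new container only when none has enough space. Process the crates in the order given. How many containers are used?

33 m³ → container 1 (remaining 17 m³)
46 m³ → container 2 (remaining 4 m³)
10 m³ → container 1 (remaining 7 m³)
37 m³ → container 3 (remaining 13 m³)
32 m³ → container 4 (remaining 18 m³)
15 m³ → container 4 (remaining 3 m³)
26 m³ → container 5 (remaining 24 m³)
18 m³ → container 5 (remaining 6 m³)
7 m³ → container 1 (remaining 0 m³)
Final containers: [33,10,7] [46] [37] [32,15] [26,18].

5 containers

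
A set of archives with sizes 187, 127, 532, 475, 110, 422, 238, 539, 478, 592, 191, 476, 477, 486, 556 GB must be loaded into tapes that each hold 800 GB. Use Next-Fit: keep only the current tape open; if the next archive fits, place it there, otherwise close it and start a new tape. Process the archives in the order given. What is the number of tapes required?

Put 187 GB in tape 1; 613 GB remain.
Put 127 GB in tape 1; 486 GB remain.
Put 532 GB in tape 2; 268 GB remain.
Put 475 GB in tape 3; 325 GB remain.
Put 110 GB in tape 3; 215 GB remain.
Put 422 GB in tape 4; 378 GB remain.
Put 238 GB in tape 4; 140 GB remain.
Put 539 GB in tape 5; 261 GB remain.
Put 478 GB in tape 6; 322 GB remain.
Put 592 GB in tape 7; 208 GB remain.
Put 191 GB in tape 7; 17 GB remain.
Put 476 GB in tape 8; 324 GB remain.
Put 477 GB in tape 9; 323 GB remain.
Put 486 GB in tape 10; 314 GB remain.
Put 556 GB in tape 11; 244 GB remain.
Final tapes: [187,127] [532] [475,110] [422,238] [539] [478] [592,191] [476] [477] [486] [556].

11 tapes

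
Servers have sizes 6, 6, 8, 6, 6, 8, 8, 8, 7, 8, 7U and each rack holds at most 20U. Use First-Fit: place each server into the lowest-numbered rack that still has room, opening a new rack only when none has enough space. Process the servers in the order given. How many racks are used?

rack 1: place 6U, 14U left
rack 1: place 6U, 8U left
rack 1: place 8U, 0U left
rack 2: place 6U, 14U left
rack 2: place 6U, 8U left
rack 2: place 8U, 0U left
rack 3: place 8U, 12U left
rack 3: place 8U, 4U left
rack 4: place 7U, 13U left
rack 4: place 8U, 5U left
rack 5: place 7U, 13U left
Final racks: [6,6,8] [6,6,8] [8,8] [7,8] [7].

5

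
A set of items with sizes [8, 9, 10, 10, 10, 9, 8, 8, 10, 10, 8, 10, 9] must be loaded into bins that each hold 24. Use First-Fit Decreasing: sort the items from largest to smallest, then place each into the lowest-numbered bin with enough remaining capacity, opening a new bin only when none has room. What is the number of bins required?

6 bins

Sorted descending: 10, 10, 10, 10, 10, 10, 9, 9, 9, 8, 8, 8, 8.
bin 1: place 10, 14 left
bin 1: place 10, 4 left
bin 2: place 10, 14 left
bin 2: place 10, 4 left
bin 3: place 10, 14 left
bin 3: place 10, 4 left
bin 4: place 9, 15 left
bin 4: place 9, 6 left
bin 5: place 9, 15 left
bin 5: place 8, 7 left
bin 6: place 8, 16 left
bin 6: place 8, 8 left
bin 6: place 8, 0 left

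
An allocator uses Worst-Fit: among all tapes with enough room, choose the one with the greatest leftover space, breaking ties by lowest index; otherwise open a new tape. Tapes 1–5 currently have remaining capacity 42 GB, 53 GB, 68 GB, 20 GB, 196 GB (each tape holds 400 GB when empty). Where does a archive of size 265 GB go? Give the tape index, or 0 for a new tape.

No tape has ≥ 265 GB free, so a new tape is opened.

0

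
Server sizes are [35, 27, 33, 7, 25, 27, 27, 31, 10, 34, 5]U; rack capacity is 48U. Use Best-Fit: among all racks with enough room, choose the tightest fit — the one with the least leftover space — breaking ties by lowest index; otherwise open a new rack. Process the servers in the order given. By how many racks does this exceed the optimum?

Best-Fit: [35,7] [27] [33,10,5] [25] [27] [27] [31] [34] → 8 racks.
8 servers exceed 24U (half the capacity), and no two of those can share a rack, so at least 8 racks are needed.
So 8 is already optimal.

0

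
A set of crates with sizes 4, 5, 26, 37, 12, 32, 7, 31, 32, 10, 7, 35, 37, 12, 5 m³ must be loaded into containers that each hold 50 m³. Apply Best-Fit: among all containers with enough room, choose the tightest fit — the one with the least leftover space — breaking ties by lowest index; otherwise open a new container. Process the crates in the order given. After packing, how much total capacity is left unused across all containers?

58

4 m³ → container 1 (remaining 46 m³)
5 m³ → container 1 (remaining 41 m³)
26 m³ → container 1 (remaining 15 m³)
37 m³ → container 2 (remaining 13 m³)
12 m³ → container 2 (remaining 1 m³)
32 m³ → container 3 (remaining 18 m³)
7 m³ → container 1 (remaining 8 m³)
31 m³ → container 4 (remaining 19 m³)
32 m³ → container 5 (remaining 18 m³)
10 m³ → container 3 (remaining 8 m³)
7 m³ → container 1 (remaining 1 m³)
35 m³ → container 6 (remaining 15 m³)
37 m³ → container 7 (remaining 13 m³)
12 m³ → container 7 (remaining 1 m³)
5 m³ → container 3 (remaining 3 m³)
7 containers × 50 m³ = 350 m³; used 292 m³; unused 58 m³.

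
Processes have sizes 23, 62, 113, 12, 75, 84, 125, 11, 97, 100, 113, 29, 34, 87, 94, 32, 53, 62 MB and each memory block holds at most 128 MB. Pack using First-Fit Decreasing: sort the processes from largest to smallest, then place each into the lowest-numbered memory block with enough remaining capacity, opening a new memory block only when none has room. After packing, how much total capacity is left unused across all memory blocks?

74

Sorted descending: 125, 113, 113, 100, 97, 94, 87, 84, 75, 62, 62, 53, 34, 32, 29, 23, 12, 11.
Put 125 MB in memory block 1; 3 MB remain.
Put 113 MB in memory block 2; 15 MB remain.
Put 113 MB in memory block 3; 15 MB remain.
Put 100 MB in memory block 4; 28 MB remain.
Put 97 MB in memory block 5; 31 MB remain.
Put 94 MB in memory block 6; 34 MB remain.
Put 87 MB in memory block 7; 41 MB remain.
Put 84 MB in memory block 8; 44 MB remain.
Put 75 MB in memory block 9; 53 MB remain.
Put 62 MB in memory block 10; 66 MB remain.
Put 62 MB in memory block 10; 4 MB remain.
Put 53 MB in memory block 9; 0 MB remain.
Put 34 MB in memory block 6; 0 MB remain.
Put 32 MB in memory block 7; 9 MB remain.
Put 29 MB in memory block 5; 2 MB remain.
Put 23 MB in memory block 4; 5 MB remain.
Put 12 MB in memory block 2; 3 MB remain.
Put 11 MB in memory block 3; 4 MB remain.
10 memory blocks × 128 MB = 1280 MB; used 1206 MB; unused 74 MB.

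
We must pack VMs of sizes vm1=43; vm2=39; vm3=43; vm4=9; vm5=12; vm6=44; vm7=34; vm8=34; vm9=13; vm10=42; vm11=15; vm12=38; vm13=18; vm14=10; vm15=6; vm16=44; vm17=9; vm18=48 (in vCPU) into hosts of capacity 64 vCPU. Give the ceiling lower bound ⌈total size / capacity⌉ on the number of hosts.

Total size = 43 + 39 + 43 + 9 + 12 + 44 + 34 + 34 + 13 + 42 + 15 + 38 + 18 + 10 + 6 + 44 + 9 + 48 = 501 vCPU.
⌈501 / 64⌉ = 8.

8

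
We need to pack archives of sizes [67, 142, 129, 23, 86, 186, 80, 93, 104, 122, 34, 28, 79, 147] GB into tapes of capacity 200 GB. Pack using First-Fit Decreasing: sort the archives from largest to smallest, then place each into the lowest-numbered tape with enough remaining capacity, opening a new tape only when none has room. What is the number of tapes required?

8 tapes

Sorted descending: 186, 147, 142, 129, 122, 104, 93, 86, 80, 79, 67, 34, 28, 23.
186 GB → tape 1 (remaining 14 GB)
147 GB → tape 2 (remaining 53 GB)
142 GB → tape 3 (remaining 58 GB)
129 GB → tape 4 (remaining 71 GB)
122 GB → tape 5 (remaining 78 GB)
104 GB → tape 6 (remaining 96 GB)
93 GB → tape 6 (remaining 3 GB)
86 GB → tape 7 (remaining 114 GB)
80 GB → tape 7 (remaining 34 GB)
79 GB → tape 8 (remaining 121 GB)
67 GB → tape 4 (remaining 4 GB)
34 GB → tape 2 (remaining 19 GB)
28 GB → tape 3 (remaining 30 GB)
23 GB → tape 3 (remaining 7 GB)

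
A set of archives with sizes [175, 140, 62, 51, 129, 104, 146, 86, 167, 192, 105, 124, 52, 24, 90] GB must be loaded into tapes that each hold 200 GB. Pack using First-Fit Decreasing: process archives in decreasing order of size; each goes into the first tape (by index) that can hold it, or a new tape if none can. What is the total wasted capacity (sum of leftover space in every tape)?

Sorted descending: 192, 175, 167, 146, 140, 129, 124, 105, 104, 90, 86, 62, 52, 51, 24.
Put 192 GB in tape 1; 8 GB remain.
Put 175 GB in tape 2; 25 GB remain.
Put 167 GB in tape 3; 33 GB remain.
Put 146 GB in tape 4; 54 GB remain.
Put 140 GB in tape 5; 60 GB remain.
Put 129 GB in tape 6; 71 GB remain.
Put 124 GB in tape 7; 76 GB remain.
Put 105 GB in tape 8; 95 GB remain.
Put 104 GB in tape 9; 96 GB remain.
Put 90 GB in tape 8; 5 GB remain.
Put 86 GB in tape 9; 10 GB remain.
Put 62 GB in tape 6; 9 GB remain.
Put 52 GB in tape 4; 2 GB remain.
Put 51 GB in tape 5; 9 GB remain.
Put 24 GB in tape 2; 1 GB remain.
9 tapes × 200 GB = 1800 GB; used 1647 GB; unused 153 GB.

153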